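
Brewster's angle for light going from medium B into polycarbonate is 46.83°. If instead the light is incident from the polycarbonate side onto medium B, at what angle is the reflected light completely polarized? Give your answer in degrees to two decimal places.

tan θ_B' = n₁/n₂ = 1/tan θ_B, so θ_B' = 90° − θ_B.
θ_B' = 90° − 46.83° = 43.17°.

θ_B' ≈ 43.17°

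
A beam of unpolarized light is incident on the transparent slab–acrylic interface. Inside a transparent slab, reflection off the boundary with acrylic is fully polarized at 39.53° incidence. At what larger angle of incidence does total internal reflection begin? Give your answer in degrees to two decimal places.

θ_c ≈ 55.61°

From Brewster, n₂/n₁ = tan θ_B = tan 39.53° = 0.8252.
Then sin θ_c = n₂/n₁ = 0.8252, so θ_c = arcsin 0.8252 = 55.61°.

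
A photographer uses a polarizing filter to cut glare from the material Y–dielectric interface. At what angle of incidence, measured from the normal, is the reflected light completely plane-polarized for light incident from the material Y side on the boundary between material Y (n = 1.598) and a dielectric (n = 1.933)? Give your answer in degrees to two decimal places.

At Brewster's angle the reflected and refracted rays are perpendicular, which with Snell's law gives tan θ_B = n₂/n₁.
tan θ_B = n₂/n₁ = 1.933/1.598 = 1.2096.
So θ_B = arctan 1.2096 = 50.42°.

θ_B ≈ 50.42°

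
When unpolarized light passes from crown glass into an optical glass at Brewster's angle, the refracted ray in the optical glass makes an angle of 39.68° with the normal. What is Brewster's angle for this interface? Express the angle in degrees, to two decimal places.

At Brewster's angle the reflected and refracted rays are perpendicular, so θ_B + θ_t = 90°.
So θ_B = 90° − θ_t = 90° − 39.68° = 50.32°.

θ_B ≈ 50.32°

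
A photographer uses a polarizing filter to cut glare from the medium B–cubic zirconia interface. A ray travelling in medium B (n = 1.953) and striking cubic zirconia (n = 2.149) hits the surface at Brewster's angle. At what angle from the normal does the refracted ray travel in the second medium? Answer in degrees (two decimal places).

tan θ_B = n₂/n₁ = 2.149/1.953 = 1.1004, so θ_B = 47.74°.
Since θ_B + θ_t = 90° at Brewster incidence, θ_t = 90° − 47.74° = 42.26°.

θ_t ≈ 42.26°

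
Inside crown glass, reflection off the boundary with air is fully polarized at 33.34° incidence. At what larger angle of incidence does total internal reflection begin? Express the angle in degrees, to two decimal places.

θ_c ≈ 41.14°

n₂/n₁ = tan 33.34° = 0.6579; the critical angle satisfies sin θ_c = n₂/n₁.
θ_c = arcsin(0.6579) = 41.14°.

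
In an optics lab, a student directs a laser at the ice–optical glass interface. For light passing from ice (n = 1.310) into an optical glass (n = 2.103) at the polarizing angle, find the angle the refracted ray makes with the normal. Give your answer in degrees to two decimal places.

θ_t ≈ 31.92°

tan θ_B = n₂/n₁ = 2.103/1.310 = 1.6053, so θ_B = 58.08°.
Since θ_B + θ_t = 90° at Brewster incidence, θ_t = 90° − 58.08° = 31.92°.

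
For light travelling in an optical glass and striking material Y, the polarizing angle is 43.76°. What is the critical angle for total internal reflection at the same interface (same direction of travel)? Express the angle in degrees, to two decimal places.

n₂/n₁ = tan 43.76° = 0.9576; the critical angle satisfies sin θ_c = n₂/n₁.
θ_c = arcsin(0.9576) = 73.26°.

θ_c ≈ 73.26°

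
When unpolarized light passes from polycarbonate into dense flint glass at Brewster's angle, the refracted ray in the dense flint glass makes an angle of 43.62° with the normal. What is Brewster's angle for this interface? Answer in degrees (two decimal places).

Since the reflected and refracted rays are at right angles at the polarizing angle, θ_B + θ_t = 90°.
θ_B = 90° − 43.62° = 46.38°.

θ_B ≈ 46.38°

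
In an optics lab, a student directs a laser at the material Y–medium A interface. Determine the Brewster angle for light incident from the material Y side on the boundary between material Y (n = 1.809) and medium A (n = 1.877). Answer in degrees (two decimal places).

θ_B ≈ 46.06°

Here n₂/n₁ = 1.877/1.809 = 1.0376, and Brewster's law gives tan θ_B = n₂/n₁. Taking the arctangent, θ_B = 46.06°.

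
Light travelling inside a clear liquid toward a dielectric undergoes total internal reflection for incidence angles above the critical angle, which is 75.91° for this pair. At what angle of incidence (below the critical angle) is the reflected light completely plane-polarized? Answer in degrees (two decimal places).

θ_B ≈ 44.13°

sin θ_c = n₂/n₁, so n₂/n₁ = sin 75.91° = 0.9699.
Brewster: tan θ_B = n₂/n₁ = 0.9699.
θ_B = arctan(0.9699) = 44.13°.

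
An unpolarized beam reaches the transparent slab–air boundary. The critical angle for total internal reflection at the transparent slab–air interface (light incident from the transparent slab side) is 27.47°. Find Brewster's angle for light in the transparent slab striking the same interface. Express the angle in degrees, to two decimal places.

θ_B ≈ 24.76°

sin θ_c = n₂/n₁, so n₂/n₁ = sin 27.47° = 0.4613.
Brewster: tan θ_B = n₂/n₁ = 0.4613.
θ_B = arctan(0.4613) = 24.76°.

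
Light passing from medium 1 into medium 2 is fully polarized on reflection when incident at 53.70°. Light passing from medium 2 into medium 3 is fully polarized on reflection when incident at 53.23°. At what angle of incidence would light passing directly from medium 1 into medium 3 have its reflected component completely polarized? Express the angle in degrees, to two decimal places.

tan θ_B(1→2) = n₂/n₁ = tan 53.70° = 1.3613.
tan θ_B(2→3) = n₃/n₂ = tan 53.23° = 1.3382.
Multiplying, n₃/n₁ = 1.3613 × 1.3382 = 1.8217, and θ_B(1→3) = arctan 1.8217 = 61.24°.

θ_B ≈ 61.24°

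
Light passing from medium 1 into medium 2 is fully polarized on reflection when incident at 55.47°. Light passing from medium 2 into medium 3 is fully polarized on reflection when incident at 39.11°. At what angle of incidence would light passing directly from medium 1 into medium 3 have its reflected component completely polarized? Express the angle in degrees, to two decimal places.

θ_B ≈ 49.76°

Each Brewster angle gives a ratio: n₂/n₁ = tan 55.47° = 1.4534, n₃/n₂ = tan 39.11° = 0.8130.
n₃/n₁ = 1.1815. Then tan θ_B(1→3) = n₃/n₁, so θ_B(1→3) = arctan(1.1815) = 49.76°.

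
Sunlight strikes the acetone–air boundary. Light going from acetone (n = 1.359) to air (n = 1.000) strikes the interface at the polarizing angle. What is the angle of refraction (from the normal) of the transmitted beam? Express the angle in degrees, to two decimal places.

θ_t ≈ 53.65°

tan θ_B = n₂/n₁ = 1.000/1.359 = 0.7358, so θ_B = 36.35°.
The refracted ray is perpendicular to the reflected ray, so θ_t = 90° − θ_B = 53.65°.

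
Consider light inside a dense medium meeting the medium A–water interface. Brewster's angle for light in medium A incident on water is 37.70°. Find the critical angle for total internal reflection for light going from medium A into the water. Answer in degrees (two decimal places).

θ_c ≈ 50.61°

tan θ_B = n₂/n₁ = tan 37.70° = 0.7729.
Total internal reflection: sin θ_c = n₂/n₁ = 0.7729.
θ_c = arcsin(0.7729) = 50.61°.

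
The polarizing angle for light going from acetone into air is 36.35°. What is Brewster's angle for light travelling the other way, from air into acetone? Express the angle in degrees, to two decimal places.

Reversing the direction swaps n₁ and n₂, so tan θ_B' = 1/tan θ_B and θ_B' = 90° − θ_B.
Hence θ_B' = 90° − 36.35° = 53.65°.

θ_B' ≈ 53.65°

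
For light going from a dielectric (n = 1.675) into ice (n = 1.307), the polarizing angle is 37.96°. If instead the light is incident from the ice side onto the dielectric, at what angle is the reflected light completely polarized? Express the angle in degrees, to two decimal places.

tan θ_B' = n₁/n₂ = 1/tan θ_B, so θ_B' = 90° − θ_B.
θ_B' = 90° − 37.96° = 52.04°.

θ_B' ≈ 52.04°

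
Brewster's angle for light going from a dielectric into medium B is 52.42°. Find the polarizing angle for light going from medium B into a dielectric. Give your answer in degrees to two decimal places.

θ_B' ≈ 37.58°

tan θ_B' = n₁/n₂ = 1/tan θ_B, so θ_B' = 90° − θ_B.
θ_B' = 90° − 52.42° = 37.58°.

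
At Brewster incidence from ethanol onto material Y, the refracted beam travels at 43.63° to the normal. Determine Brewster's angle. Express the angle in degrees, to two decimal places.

θ_B ≈ 46.37°

Since the reflected and refracted rays are at right angles at the polarizing angle, θ_B + θ_t = 90°.
θ_B = 90° − 43.63° = 46.37°.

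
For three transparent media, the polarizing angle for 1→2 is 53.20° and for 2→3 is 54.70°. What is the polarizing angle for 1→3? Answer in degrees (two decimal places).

Each Brewster angle gives a ratio: n₂/n₁ = tan 53.20° = 1.3367, n₃/n₂ = tan 54.70° = 1.4124.
Multiplying, n₃/n₁ = 1.3367 × 1.4124 = 1.8879, and θ_B(1→3) = arctan 1.8879 = 62.09°.

θ_B ≈ 62.09°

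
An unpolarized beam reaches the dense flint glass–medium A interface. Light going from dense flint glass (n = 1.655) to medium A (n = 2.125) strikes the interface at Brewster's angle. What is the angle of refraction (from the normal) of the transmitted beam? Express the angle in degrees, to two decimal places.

θ_t ≈ 37.91°

θ_B = arctan(n₂/n₁) = arctan(2.125/1.655) = 52.09°.
At Brewster's angle the reflected and refracted rays are perpendicular, so θ_t = 90° − θ_B = 90° − 52.09° = 37.91°.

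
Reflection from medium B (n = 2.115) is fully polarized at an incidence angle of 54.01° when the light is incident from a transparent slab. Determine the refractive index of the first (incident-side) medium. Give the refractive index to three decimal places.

Brewster's law: tan θ_B = n₂/n₁ (light incident in a transparent slab, refracted into medium B).
n₁ = n₂ / tan θ_B = 2.115 / tan 54.01° = 1.536.

n ≈ 1.536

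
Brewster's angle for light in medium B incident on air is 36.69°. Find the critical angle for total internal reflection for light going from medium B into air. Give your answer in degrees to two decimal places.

θ_c ≈ 48.17°

n₂/n₁ = tan 36.69° = 0.7451; the critical angle satisfies sin θ_c = n₂/n₁.
θ_c = arcsin(0.7451) = 48.17°.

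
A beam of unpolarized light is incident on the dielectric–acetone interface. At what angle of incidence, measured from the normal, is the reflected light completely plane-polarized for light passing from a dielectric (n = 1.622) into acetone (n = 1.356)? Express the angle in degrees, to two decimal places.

Brewster's condition: tan θ_B = n₂/n₁ = 1.356/1.622 = 0.8360. Taking the arctangent, θ_B = 39.90°.

θ_B ≈ 39.90°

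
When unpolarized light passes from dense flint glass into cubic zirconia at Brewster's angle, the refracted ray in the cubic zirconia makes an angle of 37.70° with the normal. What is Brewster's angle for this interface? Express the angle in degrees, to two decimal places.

θ_B ≈ 52.30°

At Brewster's angle the reflected and refracted rays are perpendicular, so θ_B + θ_t = 90°.
So θ_B = 90° − θ_t = 90° − 37.70° = 52.30°.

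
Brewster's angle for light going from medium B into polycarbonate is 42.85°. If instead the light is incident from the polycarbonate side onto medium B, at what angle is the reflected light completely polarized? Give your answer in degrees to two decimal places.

θ_B' ≈ 47.15°

Reversing the direction swaps n₁ and n₂, so tan θ_B' = 1/tan θ_B and θ_B' = 90° − θ_B.
Hence θ_B' = 90° − 42.85° = 47.15°.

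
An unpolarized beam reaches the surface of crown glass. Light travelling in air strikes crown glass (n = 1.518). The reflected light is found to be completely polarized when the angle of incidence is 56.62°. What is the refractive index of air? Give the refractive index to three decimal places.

n ≈ 1.000

At the Brewster angle, tan θ_B = n₂/n₁ with n₁ on the incident side (air) and n₂ on the transmitted side (crown glass).
n₁ = n₂ / tan θ_B = 1.518 / tan 56.62° = 1.000.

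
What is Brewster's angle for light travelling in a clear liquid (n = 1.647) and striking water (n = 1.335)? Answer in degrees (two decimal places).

tan θ_B = n₂/n₁ = 1.335/1.647 = 0.8106. Taking the arctangent, θ_B = 39.03°.

θ_B ≈ 39.03°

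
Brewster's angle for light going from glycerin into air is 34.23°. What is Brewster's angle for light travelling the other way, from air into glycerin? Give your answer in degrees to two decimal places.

θ_B' ≈ 55.77°

The two Brewster angles are complementary: θ_B' = 90° − θ_B = 90° − 34.23° = 55.77°.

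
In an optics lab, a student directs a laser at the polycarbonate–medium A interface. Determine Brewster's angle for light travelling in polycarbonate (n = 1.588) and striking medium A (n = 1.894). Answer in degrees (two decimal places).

θ_B ≈ 50.02°

Here n₂/n₁ = 1.894/1.588 = 1.1927, and Brewster's law gives tan θ_B = n₂/n₁.
So θ_B = arctan 1.1927 = 50.02°.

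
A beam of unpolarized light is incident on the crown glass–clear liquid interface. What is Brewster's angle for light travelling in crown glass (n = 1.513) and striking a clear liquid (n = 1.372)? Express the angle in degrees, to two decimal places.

θ_B ≈ 42.20°

At Brewster's angle the reflected and refracted rays are perpendicular, which with Snell's law gives tan θ_B = n₂/n₁.
tan θ_B = n₂/n₁ = 1.372/1.513 = 0.9068. Taking the arctangent, θ_B = 42.20°.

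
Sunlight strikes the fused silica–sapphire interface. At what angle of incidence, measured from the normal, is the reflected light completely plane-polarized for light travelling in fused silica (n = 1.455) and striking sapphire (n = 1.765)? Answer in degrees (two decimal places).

θ_B ≈ 50.50°

The reflected p-component vanishes when tan θ_B = n₂/n₁.
tan θ_B = n₂/n₁ = 1.765/1.455 = 1.2131.
So θ_B = arctan 1.2131 = 50.50°.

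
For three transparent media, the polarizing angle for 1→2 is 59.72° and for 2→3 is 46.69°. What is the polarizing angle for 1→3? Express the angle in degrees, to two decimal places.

Each Brewster angle gives a ratio: n₂/n₁ = tan 59.72° = 1.7127, n₃/n₂ = tan 46.69° = 1.0608.
So n₃/n₁ = (n₂/n₁)(n₃/n₂) = 1.7127 × 1.0608 = 1.8168.
θ_B(1→3) = arctan(1.8168) = 61.17°.

θ_B ≈ 61.17°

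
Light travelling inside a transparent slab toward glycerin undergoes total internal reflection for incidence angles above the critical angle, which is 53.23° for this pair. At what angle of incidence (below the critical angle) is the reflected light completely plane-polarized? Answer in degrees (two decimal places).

n₂/n₁ = sin θ_c = sin 53.23° = 0.8010.
tan θ_B equals the same ratio, so θ_B = arctan(0.8010) = 38.70°.

θ_B ≈ 38.70°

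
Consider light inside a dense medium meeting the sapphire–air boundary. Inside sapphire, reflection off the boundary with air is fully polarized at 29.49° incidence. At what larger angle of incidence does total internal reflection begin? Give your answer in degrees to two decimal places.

n₂/n₁ = tan 29.49° = 0.5655; the critical angle satisfies sin θ_c = n₂/n₁.
θ_c = arcsin(0.5655) = 34.44°.

θ_c ≈ 34.44°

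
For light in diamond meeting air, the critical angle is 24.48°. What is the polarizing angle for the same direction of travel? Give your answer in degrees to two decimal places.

At the critical angle sin θ_c = n₂/n₁, giving n₂/n₁ = sin 24.48° = 0.4144.
Then tan θ_B = n₂/n₁ = 0.4144, so θ_B = arctan 0.4144 = 22.51°.

θ_B ≈ 22.51°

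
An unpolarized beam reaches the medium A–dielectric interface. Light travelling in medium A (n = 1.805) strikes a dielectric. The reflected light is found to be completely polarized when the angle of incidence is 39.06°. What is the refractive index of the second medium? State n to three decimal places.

Full polarization of the reflected beam means tan θ_B = n₂/n₁, where n₁ is the incident medium (medium A).
n₂ = n₁ tan θ_B = 1.805 × tan 39.06° = 1.465.

n ≈ 1.465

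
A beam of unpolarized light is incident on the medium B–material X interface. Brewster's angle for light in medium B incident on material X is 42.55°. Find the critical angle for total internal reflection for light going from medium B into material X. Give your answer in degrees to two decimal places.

θ_c ≈ 66.63°

n₂/n₁ = tan 42.55° = 0.9179; the critical angle satisfies sin θ_c = n₂/n₁.
θ_c = arcsin(0.9179) = 66.63°.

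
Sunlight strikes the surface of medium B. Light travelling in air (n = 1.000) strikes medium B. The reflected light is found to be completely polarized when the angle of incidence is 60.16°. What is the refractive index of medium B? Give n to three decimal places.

At the Brewster angle, tan θ_B = n₂/n₁ with n₁ on the incident side (air) and n₂ on the transmitted side (medium B).
n₂ = n₁ tan θ_B = 1.000 × tan 60.16° = 1.743.

n ≈ 1.743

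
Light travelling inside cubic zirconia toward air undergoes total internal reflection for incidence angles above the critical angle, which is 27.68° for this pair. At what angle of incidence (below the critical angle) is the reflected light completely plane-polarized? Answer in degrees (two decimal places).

sin θ_c = n₂/n₁, so n₂/n₁ = sin 27.68° = 0.4645.
Brewster: tan θ_B = n₂/n₁ = 0.4645.
θ_B = arctan(0.4645) = 24.92°.

θ_B ≈ 24.92°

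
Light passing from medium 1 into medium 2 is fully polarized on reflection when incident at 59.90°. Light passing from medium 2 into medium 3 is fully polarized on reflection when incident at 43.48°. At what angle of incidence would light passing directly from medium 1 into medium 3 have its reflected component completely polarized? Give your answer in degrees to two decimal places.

n₂/n₁ = tan 59.90° = 1.7251 and n₃/n₂ = tan 43.48° = 0.9483.
Multiplying, n₃/n₁ = 1.7251 × 0.9483 = 1.6359, and θ_B(1→3) = arctan 1.6359 = 58.56°.

θ_B ≈ 58.56°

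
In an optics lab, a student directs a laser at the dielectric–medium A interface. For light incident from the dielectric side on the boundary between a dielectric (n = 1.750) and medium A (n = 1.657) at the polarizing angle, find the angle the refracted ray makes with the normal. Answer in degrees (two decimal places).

θ_t ≈ 46.56°

First find Brewster's angle: tan θ_B = 1.657/1.750 = 0.9469, giving θ_B = 43.44°.
Since θ_B + θ_t = 90° at Brewster incidence, θ_t = 90° − 43.44° = 46.56°.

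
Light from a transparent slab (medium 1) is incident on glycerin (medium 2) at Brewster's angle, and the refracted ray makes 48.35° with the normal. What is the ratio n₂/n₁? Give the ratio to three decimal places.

At Brewster incidence θ_B = 90° − θ_t = 90° − 48.35° = 41.65°.
Then n₂/n₁ = tan θ_B = tan 41.65° = 0.889.

n₂/n₁ ≈ 0.889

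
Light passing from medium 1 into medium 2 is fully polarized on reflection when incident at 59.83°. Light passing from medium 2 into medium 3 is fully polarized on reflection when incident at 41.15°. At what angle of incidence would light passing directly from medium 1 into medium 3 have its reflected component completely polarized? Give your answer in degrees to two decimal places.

θ_B ≈ 56.37°

tan θ_B(1→2) = n₂/n₁ = tan 59.83° = 1.7202.
tan θ_B(2→3) = n₃/n₂ = tan 41.15° = 0.8739.
n₃/n₁ = 1.5033. Then tan θ_B(1→3) = n₃/n₁, so θ_B(1→3) = arctan(1.5033) = 56.37°.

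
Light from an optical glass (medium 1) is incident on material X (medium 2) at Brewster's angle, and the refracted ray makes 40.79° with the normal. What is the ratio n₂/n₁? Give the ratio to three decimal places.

θ_B + θ_t = 90°, so θ_B = 90° − 40.79° = 49.21°.
tan θ_B = n₂/n₁, so n₂/n₁ = tan 49.21° = 1.159.

n₂/n₁ ≈ 1.159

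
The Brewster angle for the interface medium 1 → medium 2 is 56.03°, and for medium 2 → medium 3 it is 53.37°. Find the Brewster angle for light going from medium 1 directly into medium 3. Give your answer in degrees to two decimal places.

tan θ_B(1→2) = n₂/n₁ = tan 56.03° = 1.4842.
tan θ_B(2→3) = n₃/n₂ = tan 53.37° = 1.3450.
Multiplying, n₃/n₁ = 1.4842 × 1.3450 = 1.9963, and θ_B(1→3) = arctan 1.9963 = 63.39°.

θ_B ≈ 63.39°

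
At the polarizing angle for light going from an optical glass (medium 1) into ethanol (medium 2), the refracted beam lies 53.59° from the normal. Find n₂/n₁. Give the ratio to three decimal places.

n₂/n₁ ≈ 0.738

θ_B + θ_t = 90°, so θ_B = 90° − 53.59° = 36.41°.
tan θ_B = n₂/n₁, so n₂/n₁ = tan 36.41° = 0.738.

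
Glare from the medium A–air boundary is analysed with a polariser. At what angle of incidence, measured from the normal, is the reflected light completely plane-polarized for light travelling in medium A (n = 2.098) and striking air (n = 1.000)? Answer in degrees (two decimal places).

tan θ_B = n₂/n₁ = 1.000/2.098 = 0.4766. Taking the arctangent, θ_B = 25.48°.

θ_B ≈ 25.48°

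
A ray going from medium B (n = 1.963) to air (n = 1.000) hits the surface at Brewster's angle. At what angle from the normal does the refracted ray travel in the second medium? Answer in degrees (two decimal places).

θ_t ≈ 63.00°

tan θ_B = n₂/n₁ = 1.000/1.963 = 0.5094, so θ_B = 27.00°.
The refracted ray is perpendicular to the reflected ray, so θ_t = 90° − θ_B = 63.00°.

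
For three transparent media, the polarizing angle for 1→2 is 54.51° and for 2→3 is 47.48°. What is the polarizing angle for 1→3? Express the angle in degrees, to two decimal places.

θ_B ≈ 56.82°

n₂/n₁ = tan 54.51° = 1.4025 and n₃/n₂ = tan 47.48° = 1.0905.
Multiplying, n₃/n₁ = 1.4025 × 1.0905 = 1.5295, and θ_B(1→3) = arctan 1.5295 = 56.82°.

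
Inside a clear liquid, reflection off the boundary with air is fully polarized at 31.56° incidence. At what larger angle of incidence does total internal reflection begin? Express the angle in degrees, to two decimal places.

θ_c ≈ 37.90°

tan θ_B = n₂/n₁ = tan 31.56° = 0.6142.
Total internal reflection: sin θ_c = n₂/n₁ = 0.6142.
θ_c = arcsin(0.6142) = 37.90°.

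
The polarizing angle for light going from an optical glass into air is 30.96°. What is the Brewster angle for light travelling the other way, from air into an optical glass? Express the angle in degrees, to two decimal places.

θ_B' ≈ 59.04°

The two Brewster angles are complementary: θ_B' = 90° − θ_B = 90° − 30.96° = 59.04°.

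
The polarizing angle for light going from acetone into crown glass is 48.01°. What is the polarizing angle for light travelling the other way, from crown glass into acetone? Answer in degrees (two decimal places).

Reversing the direction swaps n₁ and n₂, so tan θ_B' = 1/tan θ_B and θ_B' = 90° − θ_B.
Hence θ_B' = 90° − 48.01° = 41.99°.

θ_B' ≈ 41.99°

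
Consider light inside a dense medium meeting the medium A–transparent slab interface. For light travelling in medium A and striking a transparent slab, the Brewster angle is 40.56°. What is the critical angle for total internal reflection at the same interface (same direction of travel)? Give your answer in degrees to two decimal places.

From Brewster, n₂/n₁ = tan θ_B = tan 40.56° = 0.8559.
Then sin θ_c = n₂/n₁ = 0.8559, so θ_c = arcsin 0.8559 = 58.86°.

θ_c ≈ 58.86°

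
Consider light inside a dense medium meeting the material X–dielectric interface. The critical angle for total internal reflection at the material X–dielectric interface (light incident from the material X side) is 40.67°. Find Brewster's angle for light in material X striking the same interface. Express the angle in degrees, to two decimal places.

θ_B ≈ 33.09°

At the critical angle sin θ_c = n₂/n₁, giving n₂/n₁ = sin 40.67° = 0.6517.
Then tan θ_B = n₂/n₁ = 0.6517, so θ_B = arctan 0.6517 = 33.09°.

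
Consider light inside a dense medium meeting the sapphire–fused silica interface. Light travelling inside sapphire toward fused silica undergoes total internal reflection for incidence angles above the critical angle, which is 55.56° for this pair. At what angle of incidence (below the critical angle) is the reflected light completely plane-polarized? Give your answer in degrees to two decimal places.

n₂/n₁ = sin θ_c = sin 55.56° = 0.8247.
tan θ_B equals the same ratio, so θ_B = arctan(0.8247) = 39.51°.

θ_B ≈ 39.51°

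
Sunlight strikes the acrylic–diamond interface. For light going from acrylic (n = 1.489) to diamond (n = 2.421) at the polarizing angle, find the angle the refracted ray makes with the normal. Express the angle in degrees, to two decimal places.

tan θ_B = n₂/n₁ = 2.421/1.489 = 1.6259, so θ_B = 58.41°.
Since θ_B + θ_t = 90° at Brewster incidence, θ_t = 90° − 58.41° = 31.59°.

θ_t ≈ 31.59°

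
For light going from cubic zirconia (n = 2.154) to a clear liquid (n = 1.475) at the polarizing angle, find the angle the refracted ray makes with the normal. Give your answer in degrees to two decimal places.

θ_B = arctan(n₂/n₁) = arctan(1.475/2.154) = 34.40°.
The refracted ray is perpendicular to the reflected ray, so θ_t = 90° − θ_B = 55.60°.

θ_t ≈ 55.60°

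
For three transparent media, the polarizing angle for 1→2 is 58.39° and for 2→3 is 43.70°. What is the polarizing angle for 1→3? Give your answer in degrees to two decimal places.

θ_B ≈ 57.22°

tan θ_B(1→2) = n₂/n₁ = tan 58.39° = 1.6248.
tan θ_B(2→3) = n₃/n₂ = tan 43.70° = 0.9556.
n₃/n₁ = 1.5527. Then tan θ_B(1→3) = n₃/n₁, so θ_B(1→3) = arctan(1.5527) = 57.22°.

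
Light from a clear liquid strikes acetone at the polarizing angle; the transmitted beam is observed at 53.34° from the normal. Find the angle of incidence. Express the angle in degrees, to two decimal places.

θ_B ≈ 36.66°

At Brewster's angle the reflected and refracted rays are perpendicular, so θ_B + θ_t = 90°.
So θ_B = 90° − θ_t = 90° − 53.34° = 36.66°.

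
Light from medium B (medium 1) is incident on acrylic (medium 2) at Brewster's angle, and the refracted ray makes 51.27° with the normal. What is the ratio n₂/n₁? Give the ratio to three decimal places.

n₂/n₁ ≈ 0.802

θ_B + θ_t = 90°, so θ_B = 90° − 51.27° = 38.73°.
tan θ_B = n₂/n₁, so n₂/n₁ = tan 38.73° = 0.802.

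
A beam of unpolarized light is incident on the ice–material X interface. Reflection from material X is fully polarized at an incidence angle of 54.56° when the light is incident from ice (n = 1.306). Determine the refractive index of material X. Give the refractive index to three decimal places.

Brewster's law: tan θ_B = n₂/n₁ (light incident in ice, refracted into material X).
n₂ = n₁ tan θ_B = 1.306 × tan 54.56° = 1.835.

n ≈ 1.835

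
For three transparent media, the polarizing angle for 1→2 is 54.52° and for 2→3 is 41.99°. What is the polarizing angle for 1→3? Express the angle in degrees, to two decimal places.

n₂/n₁ = tan 54.52° = 1.4030 and n₃/n₂ = tan 41.99° = 0.9001.
Multiplying, n₃/n₁ = 1.4030 × 0.9001 = 1.2628, and θ_B(1→3) = arctan 1.2628 = 51.62°.

θ_B ≈ 51.62°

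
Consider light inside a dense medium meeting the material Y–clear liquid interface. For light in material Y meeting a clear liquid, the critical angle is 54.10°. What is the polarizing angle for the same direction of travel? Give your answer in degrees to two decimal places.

θ_B ≈ 39.01°

n₂/n₁ = sin θ_c = sin 54.10° = 0.8100.
tan θ_B equals the same ratio, so θ_B = arctan(0.8100) = 39.01°.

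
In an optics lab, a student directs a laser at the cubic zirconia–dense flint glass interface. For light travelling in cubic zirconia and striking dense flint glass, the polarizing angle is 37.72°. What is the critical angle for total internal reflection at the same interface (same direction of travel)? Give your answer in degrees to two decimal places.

θ_c ≈ 50.66°

tan θ_B = n₂/n₁ = tan 37.72° = 0.7734.
Total internal reflection: sin θ_c = n₂/n₁ = 0.7734.
θ_c = arcsin(0.7734) = 50.66°.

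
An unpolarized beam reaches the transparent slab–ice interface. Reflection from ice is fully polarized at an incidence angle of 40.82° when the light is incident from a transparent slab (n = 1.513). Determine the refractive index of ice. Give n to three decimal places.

n ≈ 1.307

At the polarizing angle, tan θ_B = n₂/n₁ with n₁ on the incident side (a transparent slab) and n₂ on the transmitted side (ice).
n₂ = n₁ tan θ_B = 1.513 × tan 40.82° = 1.307.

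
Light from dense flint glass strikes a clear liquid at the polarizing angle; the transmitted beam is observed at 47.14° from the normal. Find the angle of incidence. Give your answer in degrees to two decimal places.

θ_B ≈ 42.86°

Brewster's condition makes the reflected and refracted beams perpendicular: θ_B + θ_t = 90°.
So θ_B = 90° − θ_t = 90° − 47.14° = 42.86°.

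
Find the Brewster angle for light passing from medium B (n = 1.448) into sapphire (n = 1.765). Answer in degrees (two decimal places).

Here n₂/n₁ = 1.765/1.448 = 1.2189, and Brewster's law gives tan θ_B = n₂/n₁.
θ_B = arctan(1.2189) = 50.63°.

θ_B ≈ 50.63°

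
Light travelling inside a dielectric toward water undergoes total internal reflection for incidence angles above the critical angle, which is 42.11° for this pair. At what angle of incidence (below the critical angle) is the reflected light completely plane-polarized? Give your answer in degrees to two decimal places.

n₂/n₁ = sin θ_c = sin 42.11° = 0.6706.
tan θ_B equals the same ratio, so θ_B = arctan(0.6706) = 33.84°.

θ_B ≈ 33.84°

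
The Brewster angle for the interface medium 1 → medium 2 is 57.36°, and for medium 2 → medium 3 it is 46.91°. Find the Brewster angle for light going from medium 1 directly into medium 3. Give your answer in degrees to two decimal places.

tan θ_B(1→2) = n₂/n₁ = tan 57.36° = 1.5613.
tan θ_B(2→3) = n₃/n₂ = tan 46.91° = 1.0690.
So n₃/n₁ = (n₂/n₁)(n₃/n₂) = 1.5613 × 1.0690 = 1.6690.
θ_B(1→3) = arctan(1.6690) = 59.07°.

θ_B ≈ 59.07°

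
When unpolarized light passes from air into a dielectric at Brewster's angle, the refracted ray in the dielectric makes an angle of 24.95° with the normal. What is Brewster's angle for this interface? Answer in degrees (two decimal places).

θ_B ≈ 65.05°

At Brewster's angle the reflected and refracted rays are perpendicular, so θ_B + θ_t = 90°.
θ_B = 90° − 24.95° = 65.05°.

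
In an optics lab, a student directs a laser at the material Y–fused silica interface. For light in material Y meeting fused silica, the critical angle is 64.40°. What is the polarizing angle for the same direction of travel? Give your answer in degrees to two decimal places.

θ_B ≈ 42.05°

n₂/n₁ = sin θ_c = sin 64.40° = 0.9018.
tan θ_B equals the same ratio, so θ_B = arctan(0.9018) = 42.05°.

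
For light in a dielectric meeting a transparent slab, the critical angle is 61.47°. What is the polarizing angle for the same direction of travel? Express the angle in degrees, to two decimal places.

θ_B ≈ 41.30°

sin θ_c = n₂/n₁, so n₂/n₁ = sin 61.47° = 0.8786.
Brewster: tan θ_B = n₂/n₁ = 0.8786.
θ_B = arctan(0.8786) = 41.30°.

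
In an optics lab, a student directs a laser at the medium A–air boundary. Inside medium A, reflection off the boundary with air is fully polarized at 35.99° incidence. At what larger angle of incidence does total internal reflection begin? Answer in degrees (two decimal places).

θ_c ≈ 46.58°

From Brewster, n₂/n₁ = tan θ_B = tan 35.99° = 0.7263.
Then sin θ_c = n₂/n₁ = 0.7263, so θ_c = arcsin 0.7263 = 46.58°.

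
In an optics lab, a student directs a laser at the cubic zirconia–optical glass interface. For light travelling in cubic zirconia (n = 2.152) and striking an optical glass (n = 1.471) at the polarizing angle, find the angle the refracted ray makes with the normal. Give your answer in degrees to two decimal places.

θ_t ≈ 55.65°

θ_B = arctan(n₂/n₁) = arctan(1.471/2.152) = 34.35°.
At Brewster's angle the reflected and refracted rays are perpendicular, so θ_t = 90° − θ_B = 90° − 34.35° = 55.65°.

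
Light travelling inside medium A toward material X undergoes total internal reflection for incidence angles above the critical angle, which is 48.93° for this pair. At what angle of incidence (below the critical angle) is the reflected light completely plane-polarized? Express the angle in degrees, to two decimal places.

sin θ_c = n₂/n₁, so n₂/n₁ = sin 48.93° = 0.7539.
Brewster: tan θ_B = n₂/n₁ = 0.7539.
θ_B = arctan(0.7539) = 37.01°.

θ_B ≈ 37.01°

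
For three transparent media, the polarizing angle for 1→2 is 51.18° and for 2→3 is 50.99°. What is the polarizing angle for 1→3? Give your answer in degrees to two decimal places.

Each Brewster angle gives a ratio: n₂/n₁ = tan 51.18° = 1.2429, n₃/n₂ = tan 50.99° = 1.2345.
So n₃/n₁ = (n₂/n₁)(n₃/n₂) = 1.2429 × 1.2345 = 1.5343.
θ_B(1→3) = arctan(1.5343) = 56.90°.

θ_B ≈ 56.90°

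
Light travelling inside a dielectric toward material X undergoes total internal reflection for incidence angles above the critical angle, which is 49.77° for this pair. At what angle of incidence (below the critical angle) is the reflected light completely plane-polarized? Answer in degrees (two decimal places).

n₂/n₁ = sin θ_c = sin 49.77° = 0.7635.
tan θ_B equals the same ratio, so θ_B = arctan(0.7635) = 37.36°.

θ_B ≈ 37.36°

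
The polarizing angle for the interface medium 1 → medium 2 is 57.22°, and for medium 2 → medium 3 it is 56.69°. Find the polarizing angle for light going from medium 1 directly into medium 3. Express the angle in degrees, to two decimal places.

θ_B ≈ 67.06°

tan θ_B(1→2) = n₂/n₁ = tan 57.22° = 1.5529.
tan θ_B(2→3) = n₃/n₂ = tan 56.69° = 1.5218.
So n₃/n₁ = (n₂/n₁)(n₃/n₂) = 1.5529 × 1.5218 = 2.3631.
θ_B(1→3) = arctan(2.3631) = 67.06°.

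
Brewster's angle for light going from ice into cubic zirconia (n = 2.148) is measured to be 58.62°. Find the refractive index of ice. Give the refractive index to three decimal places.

At Brewster's angle, tan θ_B = n₂/n₁ with n₁ on the incident side (ice) and n₂ on the transmitted side (cubic zirconia).
n₁ = n₂ / tan θ_B = 2.148 / tan 58.62° = 1.310.

n ≈ 1.310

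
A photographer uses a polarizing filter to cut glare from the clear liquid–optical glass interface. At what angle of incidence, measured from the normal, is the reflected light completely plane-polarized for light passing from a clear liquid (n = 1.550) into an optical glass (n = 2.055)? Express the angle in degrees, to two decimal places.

θ_B ≈ 52.97°

Brewster's condition: tan θ_B = n₂/n₁ = 2.055/1.550 = 1.3258.
So θ_B = arctan 1.3258 = 52.97°.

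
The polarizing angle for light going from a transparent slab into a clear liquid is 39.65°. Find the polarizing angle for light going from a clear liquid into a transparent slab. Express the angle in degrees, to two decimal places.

θ_B' ≈ 50.35°

tan θ_B' = n₁/n₂ = 1/tan θ_B, so θ_B' = 90° − θ_B.
θ_B' = 90° − 39.65° = 50.35°.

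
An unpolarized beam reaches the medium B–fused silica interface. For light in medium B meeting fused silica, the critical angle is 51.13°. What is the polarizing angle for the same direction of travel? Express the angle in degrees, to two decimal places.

At the critical angle sin θ_c = n₂/n₁, giving n₂/n₁ = sin 51.13° = 0.7786.
Then tan θ_B = n₂/n₁ = 0.7786, so θ_B = arctan 0.7786 = 37.90°.

θ_B ≈ 37.90°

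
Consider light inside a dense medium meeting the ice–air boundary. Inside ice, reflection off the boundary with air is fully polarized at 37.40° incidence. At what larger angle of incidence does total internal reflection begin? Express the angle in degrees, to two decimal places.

n₂/n₁ = tan 37.40° = 0.7646; the critical angle satisfies sin θ_c = n₂/n₁.
θ_c = arcsin(0.7646) = 49.87°.

θ_c ≈ 49.87°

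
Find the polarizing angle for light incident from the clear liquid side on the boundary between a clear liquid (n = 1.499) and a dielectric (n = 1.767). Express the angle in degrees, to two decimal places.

The reflected p-component vanishes when tan θ_B = n₂/n₁.
tan θ_B = n₂/n₁ = 1.767/1.499 = 1.1788.
θ_B = arctan(1.1788) = 49.69°.

θ_B ≈ 49.69°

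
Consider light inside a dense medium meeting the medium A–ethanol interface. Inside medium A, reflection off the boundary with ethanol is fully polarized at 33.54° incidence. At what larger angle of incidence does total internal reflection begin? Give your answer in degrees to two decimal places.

From Brewster, n₂/n₁ = tan θ_B = tan 33.54° = 0.6629.
Then sin θ_c = n₂/n₁ = 0.6629, so θ_c = arcsin 0.6629 = 41.52°.

θ_c ≈ 41.52°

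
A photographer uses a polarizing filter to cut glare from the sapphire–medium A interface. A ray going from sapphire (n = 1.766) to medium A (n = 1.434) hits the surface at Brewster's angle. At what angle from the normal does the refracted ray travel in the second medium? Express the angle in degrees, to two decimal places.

θ_B = arctan(n₂/n₁) = arctan(1.434/1.766) = 39.08°.
The refracted ray is perpendicular to the reflected ray, so θ_t = 90° − θ_B = 50.92°.

θ_t ≈ 50.92°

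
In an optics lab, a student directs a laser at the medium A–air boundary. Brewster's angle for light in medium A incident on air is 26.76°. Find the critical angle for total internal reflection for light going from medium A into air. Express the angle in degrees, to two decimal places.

θ_c ≈ 30.28°

tan θ_B = n₂/n₁ = tan 26.76° = 0.5043.
Total internal reflection: sin θ_c = n₂/n₁ = 0.5043.
θ_c = arcsin(0.5043) = 30.28°.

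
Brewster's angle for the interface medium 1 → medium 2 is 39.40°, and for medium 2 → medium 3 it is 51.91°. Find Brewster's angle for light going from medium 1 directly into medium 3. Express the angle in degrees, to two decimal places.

θ_B ≈ 46.34°

n₂/n₁ = tan 39.40° = 0.8214 and n₃/n₂ = tan 51.91° = 1.2758.
So n₃/n₁ = (n₂/n₁)(n₃/n₂) = 0.8214 × 1.2758 = 1.0480.
θ_B(1→3) = arctan(1.0480) = 46.34°.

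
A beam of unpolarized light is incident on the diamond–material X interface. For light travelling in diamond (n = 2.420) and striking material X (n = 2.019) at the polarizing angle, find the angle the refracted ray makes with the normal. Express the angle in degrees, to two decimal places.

θ_B = arctan(n₂/n₁) = arctan(2.019/2.420) = 39.84°.
The refracted ray is perpendicular to the reflected ray, so θ_t = 90° − θ_B = 50.16°.

θ_t ≈ 50.16°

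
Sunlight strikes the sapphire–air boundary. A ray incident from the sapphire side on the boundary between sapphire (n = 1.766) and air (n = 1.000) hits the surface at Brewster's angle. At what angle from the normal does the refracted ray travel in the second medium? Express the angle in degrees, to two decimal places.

θ_t ≈ 60.48°

θ_B = arctan(n₂/n₁) = arctan(1.000/1.766) = 29.52°.
The refracted ray is perpendicular to the reflected ray, so θ_t = 90° − θ_B = 60.48°.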